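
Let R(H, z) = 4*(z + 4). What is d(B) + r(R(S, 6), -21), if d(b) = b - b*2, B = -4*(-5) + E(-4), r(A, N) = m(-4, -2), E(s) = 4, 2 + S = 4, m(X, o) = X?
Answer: -28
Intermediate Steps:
S = 2 (S = -2 + 4 = 2)
R(H, z) = 16 + 4*z (R(H, z) = 4*(4 + z) = 16 + 4*z)
r(A, N) = -4
B = 24 (B = -4*(-5) + 4 = 20 + 4 = 24)
d(b) = -b (d(b) = b - 2*b = -b)
d(B) + r(R(S, 6), -21) = -1*24 - 4 = -24 - 4 = -28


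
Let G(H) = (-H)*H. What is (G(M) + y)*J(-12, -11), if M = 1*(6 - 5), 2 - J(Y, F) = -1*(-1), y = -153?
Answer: -154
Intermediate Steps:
J(Y, F) = 1 (J(Y, F) = 2 - (-1)*(-1) = 2 - 1*1 = 2 - 1 = 1)
M = 1 (M = 1*1 = 1)
G(H) = -H**2
(G(M) + y)*J(-12, -11) = (-1*1**2 - 153)*1 = (-1*1 - 153)*1 = (-1 - 153)*1 = -154*1 = -154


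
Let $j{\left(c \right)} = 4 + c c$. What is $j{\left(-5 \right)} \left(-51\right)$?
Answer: $-1479$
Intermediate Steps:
$j{\left(c \right)} = 4 + c^{2}$
$j{\left(-5 \right)} \left(-51\right) = \left(4 + \left(-5\right)^{2}\right) \left(-51\right) = \left(4 + 25\right) \left(-51\right) = 29 \left(-51\right) = -1479$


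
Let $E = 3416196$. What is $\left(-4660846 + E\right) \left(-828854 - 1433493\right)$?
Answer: $2815830193550$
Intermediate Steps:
$\left(-4660846 + E\right) \left(-828854 - 1433493\right) = \left(-4660846 + 3416196\right) \left(-828854 - 1433493\right) = \left(-1244650\right) \left(-2262347\right) = 2815830193550$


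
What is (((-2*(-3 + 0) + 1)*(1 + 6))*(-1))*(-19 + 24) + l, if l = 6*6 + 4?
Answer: -205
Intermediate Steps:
l = 40 (l = 36 + 4 = 40)
(((-2*(-3 + 0) + 1)*(1 + 6))*(-1))*(-19 + 24) + l = (((-2*(-3 + 0) + 1)*(1 + 6))*(-1))*(-19 + 24) + 40 = (((-2*(-3) + 1)*7)*(-1))*5 + 40 = (((6 + 1)*7)*(-1))*5 + 40 = ((7*7)*(-1))*5 + 40 = (49*(-1))*5 + 40 = -49*5 + 40 = -245 + 40 = -205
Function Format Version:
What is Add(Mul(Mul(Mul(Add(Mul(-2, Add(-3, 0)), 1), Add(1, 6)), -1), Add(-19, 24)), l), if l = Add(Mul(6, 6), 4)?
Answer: -205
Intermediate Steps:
l = 40 (l = Add(36, 4) = 40)
Add(Mul(Mul(Mul(Add(Mul(-2, Add(-3, 0)), 1), Add(1, 6)), -1), Add(-19, 24)), l) = Add(Mul(Mul(Mul(Add(Mul(-2, Add(-3, 0)), 1), Add(1, 6)), -1), Add(-19, 24)), 40) = Add(Mul(Mul(Mul(Add(Mul(-2, -3), 1), 7), -1), 5), 40) = Add(Mul(Mul(Mul(Add(6, 1), 7), -1), 5), 40) = Add(Mul(Mul(Mul(7, 7), -1), 5), 40) = Add(Mul(Mul(49, -1), 5), 40) = Add(Mul(-49, 5), 40) = Add(-245, 40) = -205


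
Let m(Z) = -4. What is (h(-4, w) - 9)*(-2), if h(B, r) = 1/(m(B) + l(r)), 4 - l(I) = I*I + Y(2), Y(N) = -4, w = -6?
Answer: 289/16 ≈ 18.063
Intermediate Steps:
l(I) = 8 - I² (l(I) = 4 - (I*I - 4) = 4 - (I² - 4) = 4 - (-4 + I²) = 4 + (4 - I²) = 8 - I²)
h(B, r) = 1/(4 - r²) (h(B, r) = 1/(-4 + (8 - r²)) = 1/(4 - r²))
(h(-4, w) - 9)*(-2) = (-1/(-4 + (-6)²) - 9)*(-2) = (-1/(-4 + 36) - 9)*(-2) = (-1/32 - 9)*(-2) = -289/32*(-2) = 289/16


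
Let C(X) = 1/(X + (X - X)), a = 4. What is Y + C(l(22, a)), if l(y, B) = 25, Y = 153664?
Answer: 3841601/25 ≈ 1.5366e+5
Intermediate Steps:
C(X) = 1/X (C(X) = 1/(X + 0) = 1/X)
Y + C(l(22, a)) = 153664 + 1/25 = 3841601/25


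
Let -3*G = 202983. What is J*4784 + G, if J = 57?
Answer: 205027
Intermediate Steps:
G = -67661 (G = -⅓*202983 = -67661)
J*4784 + G = 57*4784 - 67661 = 272688 - 67661 = 205027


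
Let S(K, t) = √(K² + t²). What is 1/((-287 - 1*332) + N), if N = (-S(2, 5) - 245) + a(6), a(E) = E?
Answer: -858/736135 + √29/736135 ≈ -0.0011582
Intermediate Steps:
N = -239 - √29 (N = (-√(2² + 5²) - 245) + 6 = (-√(4 + 25) - 245) + 6 = (-√29 - 245) + 6 = (-245 - √29) + 6 = -239 - √29 ≈ -244.39)
1/((-287 - 1*332) + N) = 1/((-287 - 1*332) + (-239 - √29)) = 1/((-287 - 332) + (-239 - √29)) = 1/(-619 + (-239 - √29)) = 1/(-858 - √29)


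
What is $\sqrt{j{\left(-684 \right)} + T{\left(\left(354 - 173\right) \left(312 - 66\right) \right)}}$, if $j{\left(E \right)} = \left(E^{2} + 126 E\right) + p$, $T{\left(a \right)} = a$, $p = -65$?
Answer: $\sqrt{426133} \approx 652.79$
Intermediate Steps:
$j{\left(E \right)} = -65 + E^{2} + 126 E$ ($j{\left(E \right)} = \left(E^{2} + 126 E\right) - 65 = -65 + E^{2} + 126 E$)
$\sqrt{j{\left(-684 \right)} + T{\left(\left(354 - 173\right) \left(312 - 66\right) \right)}} = \sqrt{\left(-65 + \left(-684\right)^{2} + 126 \left(-684\right)\right) + \left(354 - 173\right) \left(312 - 66\right)} = \sqrt{\left(-65 + 467856 - 86184\right) + 181 \cdot 246} = \sqrt{381607 + 44526} = \sqrt{426133}$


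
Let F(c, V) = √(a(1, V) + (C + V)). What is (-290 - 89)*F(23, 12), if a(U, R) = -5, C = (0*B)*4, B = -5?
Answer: -379*√7 ≈ -1002.7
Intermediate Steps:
C = 0 (C = (0*(-5))*4 = 0*4 = 0)
F(c, V) = √(-5 + V) (F(c, V) = √(-5 + (0 + V)) = √(-5 + V))
(-290 - 89)*F(23, 12) = (-290 - 89)*√(-5 + 12) = -379*√7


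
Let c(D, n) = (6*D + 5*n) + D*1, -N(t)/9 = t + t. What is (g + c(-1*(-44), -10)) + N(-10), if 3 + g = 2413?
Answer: 2848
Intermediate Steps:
g = 2410 (g = -3 + 2413 = 2410)
N(t) = -18*t (N(t) = -9*(t + t) = -18*t)
c(D, n) = 5*n + 7*D (c(D, n) = (5*n + 6*D) + D = 5*n + 7*D)
(g + c(-1*(-44), -10)) + N(-10) = (2410 + (5*(-10) + 7*(-1*(-44)))) - 18*(-10) = (2410 + (-50 + 7*44)) + 180 = (2410 + (-50 + 308)) + 180 = (2410 + 258) + 180 = 2668 + 180 = 2848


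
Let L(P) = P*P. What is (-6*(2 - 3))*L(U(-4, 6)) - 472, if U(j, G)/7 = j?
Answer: 4232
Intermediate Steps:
U(j, G) = 7*j
L(P) = P²
(-6*(2 - 3))*L(U(-4, 6)) - 472 = (-6*(2 - 3))*(7*(-4))² - 472 = -6*(-1)*(-28)² - 472 = 6*784 - 472 = 4704 - 472 = 4232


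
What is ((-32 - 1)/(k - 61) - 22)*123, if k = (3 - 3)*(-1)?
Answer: -161007/61 ≈ -2639.5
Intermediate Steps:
k = 0 (k = 0*(-1) = 0)
((-32 - 1)/(k - 61) - 22)*123 = ((-32 - 1)/(0 - 61) - 22)*123 = (-33/(-61) - 22)*123 = (-33*(-1/61) - 22)*123 = (33/61 - 22)*123 = -1309/61*123 = -161007/61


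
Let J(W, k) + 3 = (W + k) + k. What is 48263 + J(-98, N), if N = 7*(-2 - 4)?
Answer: 48078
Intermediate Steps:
N = -42 (N = 7*(-6) = -42)
J(W, k) = -3 + W + 2*k (J(W, k) = -3 + ((W + k) + k) = -3 + (W + 2*k) = -3 + W + 2*k)
48263 + J(-98, N) = 48263 + (-3 - 98 + 2*(-42)) = 48263 + (-3 - 98 - 84) = 48263 - 185 = 48078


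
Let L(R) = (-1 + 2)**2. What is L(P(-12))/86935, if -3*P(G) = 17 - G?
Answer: 1/86935 ≈ 1.1503e-5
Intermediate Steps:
P(G) = -17/3 + G/3 (P(G) = -(17 - G)/3 = -17/3 + G/3)
L(R) = 1 (L(R) = 1**2 = 1)
L(P(-12))/86935 = 1/86935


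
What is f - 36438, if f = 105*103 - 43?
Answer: -25666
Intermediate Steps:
f = 10772 (f = 10815 - 43 = 10772)
f - 36438 = 10772 - 36438 = -25666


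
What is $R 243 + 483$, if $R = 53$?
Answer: $13362$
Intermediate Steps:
$R 243 + 483 = 53 \cdot 243 + 483 = 12879 + 483 = 13362$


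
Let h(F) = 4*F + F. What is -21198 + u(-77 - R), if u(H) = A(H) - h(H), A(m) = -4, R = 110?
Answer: -20267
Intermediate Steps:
h(F) = 5*F
u(H) = -4 - 5*H
-21198 + u(-77 - R) = -21198 + (-4 - 5*(-77 - 1*110)) = -21198 + (-4 - 5*(-77 - 110)) = -21198 + (-4 - 5*(-187)) = -21198 + (-4 + 935) = -21198 + 931 = -20267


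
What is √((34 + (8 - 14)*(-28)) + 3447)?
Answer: √3649 ≈ 60.407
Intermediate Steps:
√((34 + (8 - 14)*(-28)) + 3447) = √((34 - 6*(-28)) + 3447) = √((34 + 168) + 3447) = √(202 + 3447) = √3649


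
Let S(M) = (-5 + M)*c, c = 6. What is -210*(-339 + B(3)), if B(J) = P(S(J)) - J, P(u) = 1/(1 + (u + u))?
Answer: 1652070/23 ≈ 71829.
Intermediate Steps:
S(M) = -30 + 6*M (S(M) = (-5 + M)*6 = -30 + 6*M)
P(u) = 1/(1 + 2*u)
B(J) = 1/(-59 + 12*J) - J (B(J) = 1/(1 + 2*(-30 + 6*J)) - J = 1/(1 + (-60 + 12*J)) - J = 1/(-59 + 12*J) - J)
-210*(-339 + B(3)) = -210*(-339 + (1 - 1*3*(-59 + 12*3))/(-59 + 12*3)) = -210*(-339 + (1 - 1*3*(-59 + 36))/(-59 + 36)) = -210*(-339 + (1 - 1*3*(-23))/(-23)) = -210*(-339 - (1 + 69)/23) = -210*(-339 - 1/23*70) = -210*(-339 - 70/23) = -210*(-7867/23) = 1652070/23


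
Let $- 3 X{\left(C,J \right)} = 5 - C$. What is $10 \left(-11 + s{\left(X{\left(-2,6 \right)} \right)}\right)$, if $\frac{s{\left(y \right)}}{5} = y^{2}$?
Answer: $\frac{1460}{9} \approx 162.22$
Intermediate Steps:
$X{\left(C,J \right)} = - \frac{5}{3} + \frac{C}{3}$ ($X{\left(C,J \right)} = - \frac{5 - C}{3} = - \frac{5}{3} + \frac{C}{3}$)
$s{\left(y \right)} = 5 y^{2}$
$10 \left(-11 + s{\left(X{\left(-2,6 \right)} \right)}\right) = 10 \left(-11 + 5 \left(- \frac{5}{3} + \frac{1}{3} \left(-2\right)\right)^{2}\right) = 10 \left(-11 + 5 \left(- \frac{5}{3} - \frac{2}{3}\right)^{2}\right) = 10 \left(-11 + 5 \left(- \frac{7}{3}\right)^{2}\right) = 10 \left(-11 + 5 \cdot \frac{49}{9}\right) = 10 \left(-11 + \frac{245}{9}\right) = 10 \cdot \frac{146}{9} = \frac{1460}{9}$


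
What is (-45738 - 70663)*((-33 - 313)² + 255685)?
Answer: -43697051801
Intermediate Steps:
(-45738 - 70663)*((-33 - 313)² + 255685) = -116401*((-346)² + 255685) = -116401*(119716 + 255685) = -116401*375401 = -43697051801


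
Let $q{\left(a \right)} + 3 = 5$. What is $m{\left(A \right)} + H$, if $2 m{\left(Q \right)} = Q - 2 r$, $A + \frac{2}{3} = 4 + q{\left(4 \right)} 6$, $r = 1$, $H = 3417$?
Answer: $\frac{10271}{3} \approx 3423.7$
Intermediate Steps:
$q{\left(a \right)} = 2$ ($q{\left(a \right)} = -3 + 5 = 2$)
$A = \frac{46}{3}$ ($A = - \frac{2}{3} + \left(4 + 2 \cdot 6\right) = - \frac{2}{3} + \left(4 + 12\right) = - \frac{2}{3} + 16 = \frac{46}{3} \approx 15.333$)
$m{\left(Q \right)} = -1 + \frac{Q}{2}$ ($m{\left(Q \right)} = \frac{Q - 2}{2} = \frac{-2 + Q}{2} = -1 + \frac{Q}{2}$)
$m{\left(A \right)} + H = \left(-1 + \frac{1}{2} \cdot \frac{46}{3}\right) + 3417 = \left(-1 + \frac{23}{3}\right) + 3417 = \frac{20}{3} + 3417 = \frac{10271}{3}$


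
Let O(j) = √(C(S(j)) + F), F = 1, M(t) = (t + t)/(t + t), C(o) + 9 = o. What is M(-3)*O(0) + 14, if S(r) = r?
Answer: 14 + 2*I*√2 ≈ 14.0 + 2.8284*I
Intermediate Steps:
C(o) = -9 + o
M(t) = 1 (M(t) = (2*t)/((2*t)) = (2*t)*(1/(2*t)) = 1)
O(j) = √(-8 + j) (O(j) = √((-9 + j) + 1) = √(-8 + j))
M(-3)*O(0) + 14 = 1*√(-8 + 0) + 14 = 1*√(-8) + 14 = 1*(2*I*√2) + 14 = 2*I*√2 + 14 = 14 + 2*I*√2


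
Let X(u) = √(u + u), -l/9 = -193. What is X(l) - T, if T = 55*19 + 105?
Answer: -1150 + 3*√386 ≈ -1091.1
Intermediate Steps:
l = 1737 (l = -9*(-193) = 1737)
X(u) = √2*√u (X(u) = √(2*u) = √2*√u)
T = 1150 (T = 1045 + 105 = 1150)
X(l) - T = √2*√1737 - 1*1150 = √2*(3*√193) - 1150 = 3*√386 - 1150 = -1150 + 3*√386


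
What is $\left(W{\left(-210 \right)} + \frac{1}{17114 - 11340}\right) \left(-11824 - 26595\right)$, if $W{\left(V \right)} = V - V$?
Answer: $- \frac{38419}{5774} \approx -6.6538$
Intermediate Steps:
$W{\left(V \right)} = 0$
$\left(W{\left(-210 \right)} + \frac{1}{17114 - 11340}\right) \left(-11824 - 26595\right) = \left(0 + \frac{1}{17114 - 11340}\right) \left(-11824 - 26595\right) = \left(0 + \frac{1}{5774}\right) \left(-38419\right) = \frac{1}{5774} \left(-38419\right) = - \frac{38419}{5774}$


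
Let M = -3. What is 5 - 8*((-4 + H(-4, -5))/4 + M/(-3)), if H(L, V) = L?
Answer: 13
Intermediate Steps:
5 - 8*((-4 + H(-4, -5))/4 + M/(-3)) = 5 - 8*((-4 - 4)/4 - 3/(-3)) = 5 - 8*(-8*¼ - 3*(-⅓)) = 5 - 8*(-2 + 1) = 5 - 8*(-1) = 5 + 8 = 13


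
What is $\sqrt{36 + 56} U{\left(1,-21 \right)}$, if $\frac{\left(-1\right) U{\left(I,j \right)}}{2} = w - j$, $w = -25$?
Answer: $16 \sqrt{23} \approx 76.733$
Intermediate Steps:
$U{\left(I,j \right)} = 50 + 2 j$ ($U{\left(I,j \right)} = - 2 \left(-25 - j\right) = 50 + 2 j$)
$\sqrt{36 + 56} U{\left(1,-21 \right)} = \sqrt{36 + 56} \left(50 + 2 \left(-21\right)\right) = \sqrt{92} \left(50 - 42\right) = 2 \sqrt{23} \cdot 8 = 16 \sqrt{23}$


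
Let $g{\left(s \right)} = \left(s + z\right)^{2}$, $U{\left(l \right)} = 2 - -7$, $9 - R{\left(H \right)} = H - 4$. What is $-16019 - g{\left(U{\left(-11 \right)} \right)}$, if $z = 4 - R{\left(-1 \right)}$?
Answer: $-16020$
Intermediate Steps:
$R{\left(H \right)} = 13 - H$ ($R{\left(H \right)} = 9 - \left(H - 4\right) = 9 - \left(-4 + H\right) = 13 - H$)
$z = -10$ ($z = 4 - \left(13 - -1\right) = 4 - \left(13 + 1\right) = 4 - 14 = -10$)
$U{\left(l \right)} = 9$ ($U{\left(l \right)} = 2 + 7 = 9$)
$g{\left(s \right)} = \left(-10 + s\right)^{2}$ ($g{\left(s \right)} = \left(s - 10\right)^{2} = \left(-10 + s\right)^{2}$)
$-16019 - g{\left(U{\left(-11 \right)} \right)} = -16019 - \left(-10 + 9\right)^{2} = -16019 - \left(-1\right)^{2} = -16019 - 1 = -16020$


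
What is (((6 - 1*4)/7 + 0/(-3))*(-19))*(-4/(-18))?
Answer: -76/63 ≈ -1.2063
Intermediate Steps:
(((6 - 1*4)/7 + 0/(-3))*(-19))*(-4/(-18)) = (((6 - 4)*(⅐) + 0*(-⅓))*(-19))*(-4*(-1/18)) = ((2*(⅐) + 0)*(-19))*(2/9) = ((2/7 + 0)*(-19))*(2/9) = ((2/7)*(-19))*(2/9) = -38/7*2/9 = -76/63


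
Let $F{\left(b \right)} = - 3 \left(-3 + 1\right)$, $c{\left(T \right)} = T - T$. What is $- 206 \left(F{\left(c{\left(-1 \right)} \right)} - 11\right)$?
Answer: $1030$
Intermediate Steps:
$c{\left(T \right)} = 0$
$F{\left(b \right)} = 6$ ($F{\left(b \right)} = \left(-3\right) \left(-2\right) = 6$)
$- 206 \left(F{\left(c{\left(-1 \right)} \right)} - 11\right) = - 206 \left(6 - 11\right) = \left(-206\right) \left(-5\right) = 1030$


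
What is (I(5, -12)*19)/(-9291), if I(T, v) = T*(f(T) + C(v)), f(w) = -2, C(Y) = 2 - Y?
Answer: -20/163 ≈ -0.12270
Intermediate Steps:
I(T, v) = -T*v (I(T, v) = T*(-2 + (2 - v)) = T*(-v) = -T*v)
(I(5, -12)*19)/(-9291) = (-1*5*(-12)*19)/(-9291) = (60*19)*(-1/9291) = 1140*(-1/9291) = -20/163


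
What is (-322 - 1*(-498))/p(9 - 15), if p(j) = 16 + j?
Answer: 88/5 ≈ 17.600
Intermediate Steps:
(-322 - 1*(-498))/p(9 - 15) = (-322 - 1*(-498))/(16 + (9 - 15)) = (-322 + 498)/(16 - 6) = 176/10 = 176*(1/10) = 88/5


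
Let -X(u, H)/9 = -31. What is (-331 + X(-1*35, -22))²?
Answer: 2704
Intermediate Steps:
X(u, H) = 279 (X(u, H) = -9*(-31) = 279)
(-331 + X(-1*35, -22))² = (-331 + 279)² = (-52)² = 2704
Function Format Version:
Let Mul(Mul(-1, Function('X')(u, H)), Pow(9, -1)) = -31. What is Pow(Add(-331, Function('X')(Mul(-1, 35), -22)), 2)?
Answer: 2704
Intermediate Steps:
Function('X')(u, H) = 279 (Function('X')(u, H) = Mul(-9, -31) = 279)
Pow(Add(-331, Function('X')(Mul(-1, 35), -22)), 2) = Pow(Add(-331, 279), 2) = Pow(-52, 2) = 2704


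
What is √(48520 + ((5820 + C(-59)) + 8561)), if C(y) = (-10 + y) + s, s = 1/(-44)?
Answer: √30410677/22 ≈ 250.66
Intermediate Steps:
s = -1/44 ≈ -0.022727
C(y) = -441/44 + y (C(y) = (-10 + y) - 1/44 = -441/44 + y)
√(48520 + ((5820 + C(-59)) + 8561)) = √(48520 + ((5820 + (-441/44 - 59)) + 8561)) = √(48520 + ((5820 - 3037/44) + 8561)) = √(48520 + (253043/44 + 8561)) = √(48520 + 629727/44) = √(2764607/44) = √30410677/22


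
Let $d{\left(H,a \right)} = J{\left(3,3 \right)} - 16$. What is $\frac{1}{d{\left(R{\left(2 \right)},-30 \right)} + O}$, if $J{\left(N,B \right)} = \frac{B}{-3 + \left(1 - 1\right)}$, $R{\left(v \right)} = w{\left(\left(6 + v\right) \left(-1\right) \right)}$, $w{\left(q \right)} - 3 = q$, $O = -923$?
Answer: $- \frac{1}{940} \approx -0.0010638$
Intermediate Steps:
$w{\left(q \right)} = 3 + q$
$R{\left(v \right)} = -3 - v$ ($R{\left(v \right)} = 3 + \left(6 + v\right) \left(-1\right) = 3 - \left(6 + v\right) = -3 - v$)
$J{\left(N,B \right)} = - \frac{B}{3}$ ($J{\left(N,B \right)} = \frac{B}{-3 + \left(1 - 1\right)} = \frac{B}{-3 + 0} = \frac{B}{-3} = - \frac{B}{3}$)
$d{\left(H,a \right)} = -17$ ($d{\left(H,a \right)} = \left(- \frac{1}{3}\right) 3 - 16 = -1 - 16 = -17$)
$\frac{1}{d{\left(R{\left(2 \right)},-30 \right)} + O} = \frac{1}{-17 - 923} = \frac{1}{-940} = - \frac{1}{940}$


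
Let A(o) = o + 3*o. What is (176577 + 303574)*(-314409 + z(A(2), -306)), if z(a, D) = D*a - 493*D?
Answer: -79704585849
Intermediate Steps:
A(o) = 4*o
z(a, D) = -493*D + D*a
(176577 + 303574)*(-314409 + z(A(2), -306)) = (176577 + 303574)*(-314409 - 306*(-493 + 4*2)) = 480151*(-314409 - 306*(-493 + 8)) = 480151*(-314409 - 306*(-485)) = 480151*(-314409 + 148410) = 480151*(-165999) = -79704585849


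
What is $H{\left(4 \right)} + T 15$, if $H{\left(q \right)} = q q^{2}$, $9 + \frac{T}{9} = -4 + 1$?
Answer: $-1556$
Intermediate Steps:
$T = -108$ ($T = -81 + 9 \left(-4 + 1\right) = -81 + 9 \left(-3\right) = -81 - 27 = -108$)
$H{\left(q \right)} = q^{3}$
$H{\left(4 \right)} + T 15 = 4^{3} - 1620 = 64 - 1620 = -1556$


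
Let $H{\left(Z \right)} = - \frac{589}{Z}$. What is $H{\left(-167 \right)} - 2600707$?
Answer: $- \frac{434317480}{167} \approx -2.6007 \cdot 10^{6}$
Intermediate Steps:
$H{\left(-167 \right)} - 2600707 = - \frac{589}{-167} - 2600707 = \left(-589\right) \left(- \frac{1}{167}\right) - 2600707 = \frac{589}{167} - 2600707 = - \frac{434317480}{167}$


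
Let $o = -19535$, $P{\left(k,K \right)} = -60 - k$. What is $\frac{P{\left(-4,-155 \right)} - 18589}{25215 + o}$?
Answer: $- \frac{3729}{1136} \approx -3.2826$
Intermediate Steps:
$\frac{P{\left(-4,-155 \right)} - 18589}{25215 + o} = \frac{\left(-60 - -4\right) - 18589}{25215 - 19535} = \frac{\left(-60 + 4\right) - 18589}{5680} = \left(-56 - 18589\right) \frac{1}{5680} = \left(-18645\right) \frac{1}{5680} = - \frac{3729}{1136}$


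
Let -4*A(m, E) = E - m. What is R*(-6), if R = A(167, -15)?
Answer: -273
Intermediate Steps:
A(m, E) = -E/4 + m/4 (A(m, E) = -(E - m)/4 = -E/4 + m/4)
R = 91/2 (R = -¼*(-15) + (¼)*167 = 15/4 + 167/4 = 91/2 ≈ 45.500)
R*(-6) = (91/2)*(-6) = -273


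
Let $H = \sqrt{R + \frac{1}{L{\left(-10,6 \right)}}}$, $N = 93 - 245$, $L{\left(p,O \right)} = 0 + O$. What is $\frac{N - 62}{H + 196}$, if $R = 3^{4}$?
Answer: $- \frac{251664}{230009} + \frac{214 \sqrt{2922}}{230009} \approx -1.0439$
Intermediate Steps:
$L{\left(p,O \right)} = O$
$R = 81$
$N = -152$
$H = \frac{\sqrt{2922}}{6}$ ($H = \sqrt{81 + \frac{1}{6}} = \sqrt{\frac{487}{6}} = \frac{\sqrt{2922}}{6} \approx 9.0092$)
$\frac{N - 62}{H + 196} = \frac{-152 - 62}{\frac{\sqrt{2922}}{6} + 196} = - \frac{214}{196 + \frac{\sqrt{2922}}{6}}$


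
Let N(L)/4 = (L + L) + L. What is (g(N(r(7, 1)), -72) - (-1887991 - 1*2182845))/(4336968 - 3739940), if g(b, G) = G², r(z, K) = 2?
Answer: 1019005/149257 ≈ 6.8272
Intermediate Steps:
N(L) = 12*L (N(L) = 4*((L + L) + L) = 4*(2*L + L) = 4*(3*L) = 12*L)
(g(N(r(7, 1)), -72) - (-1887991 - 1*2182845))/(4336968 - 3739940) = ((-72)² - (-1887991 - 1*2182845))/(4336968 - 3739940) = (5184 - (-1887991 - 2182845))/597028 = (5184 - 1*(-4070836))*(1/597028) = (5184 + 4070836)*(1/597028) = 4076020*(1/597028) = 1019005/149257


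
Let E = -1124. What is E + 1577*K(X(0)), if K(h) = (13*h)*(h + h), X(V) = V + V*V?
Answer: -1124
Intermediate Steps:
X(V) = V + V**2
K(h) = 26*h**2 (K(h) = (13*h)*(2*h) = 26*h**2)
E + 1577*K(X(0)) = -1124 + 1577*(26*(0*(1 + 0))**2) = -1124 + 1577*(26*(0*1)**2) = -1124 + 1577*(26*0**2) = -1124 + 1577*(26*0) = -1124 + 1577*0 = -1124 + 0 = -1124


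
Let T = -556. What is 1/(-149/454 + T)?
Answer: -454/252573 ≈ -0.0017975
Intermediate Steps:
1/(-149/454 + T) = 1/(-149/454 - 556) = 1/(-252573/454) = -454/252573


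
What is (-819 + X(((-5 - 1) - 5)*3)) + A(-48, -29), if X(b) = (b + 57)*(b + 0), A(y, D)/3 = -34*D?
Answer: 1347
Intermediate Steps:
A(y, D) = -102*D (A(y, D) = 3*(-34*D) = -102*D)
X(b) = b*(57 + b) (X(b) = (57 + b)*b = b*(57 + b))
(-819 + X(((-5 - 1) - 5)*3)) + A(-48, -29) = (-819 + (((-5 - 1) - 5)*3)*(57 + ((-5 - 1) - 5)*3)) - 102*(-29) = (-819 + ((-6 - 5)*3)*(57 + (-6 - 5)*3)) + 2958 = (-819 + (-11*3)*(57 - 11*3)) + 2958 = (-819 - 33*(57 - 33)) + 2958 = (-819 - 33*24) + 2958 = (-819 - 792) + 2958 = -1611 + 2958 = 1347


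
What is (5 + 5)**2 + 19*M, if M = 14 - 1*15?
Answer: 81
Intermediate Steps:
M = -1 (M = 14 - 15 = -1)
(5 + 5)**2 + 19*M = (5 + 5)**2 + 19*(-1) = 10**2 - 19 = 100 - 19 = 81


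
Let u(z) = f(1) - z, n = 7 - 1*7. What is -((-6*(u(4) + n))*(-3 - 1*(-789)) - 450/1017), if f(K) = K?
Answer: -1598674/113 ≈ -14148.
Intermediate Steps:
n = 0 (n = 7 - 7 = 0)
u(z) = 1 - z
-((-6*(u(4) + n))*(-3 - 1*(-789)) - 450/1017) = -((-6*((1 - 1*4) + 0))*(-3 - 1*(-789)) - 450/1017) = -((-6*((1 - 4) + 0))*(-3 + 789) - 450*1/1017) = -(-6*(-3 + 0)*786 - 50/113) = -(-6*(-3)*786 - 50/113) = -(18*786 - 50/113) = -(14148 - 50/113) = -1*1598674/113 = -1598674/113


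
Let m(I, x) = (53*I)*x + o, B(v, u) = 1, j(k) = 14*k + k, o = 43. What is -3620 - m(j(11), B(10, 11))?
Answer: -12408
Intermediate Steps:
j(k) = 15*k
m(I, x) = 43 + 53*I*x (m(I, x) = (53*I)*x + 43 = 53*I*x + 43 = 43 + 53*I*x)
-3620 - m(j(11), B(10, 11)) = -3620 - (43 + 53*(15*11)*1) = -3620 - (43 + 53*165*1) = -3620 - (43 + 8745) = -3620 - 1*8788 = -3620 - 8788 = -12408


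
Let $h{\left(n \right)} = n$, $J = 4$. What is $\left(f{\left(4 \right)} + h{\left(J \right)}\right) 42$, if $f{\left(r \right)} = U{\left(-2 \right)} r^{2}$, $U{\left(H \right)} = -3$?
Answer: $-1848$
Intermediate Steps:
$f{\left(r \right)} = - 3 r^{2}$
$\left(f{\left(4 \right)} + h{\left(J \right)}\right) 42 = \left(- 3 \cdot 4^{2} + 4\right) 42 = \left(\left(-3\right) 16 + 4\right) 42 = \left(-48 + 4\right) 42 = \left(-44\right) 42 = -1848$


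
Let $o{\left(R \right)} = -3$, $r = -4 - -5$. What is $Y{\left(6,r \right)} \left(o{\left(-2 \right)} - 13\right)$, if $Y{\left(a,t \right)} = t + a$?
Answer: $-112$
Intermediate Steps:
$r = 1$ ($r = -4 + 5 = 1$)
$Y{\left(a,t \right)} = a + t$
$Y{\left(6,r \right)} \left(o{\left(-2 \right)} - 13\right) = \left(6 + 1\right) \left(-3 - 13\right) = 7 \left(-16\right) = -112$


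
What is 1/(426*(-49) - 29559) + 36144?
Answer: 1822850351/50433 ≈ 36144.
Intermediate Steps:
1/(426*(-49) - 29559) + 36144 = 1/(-20874 - 29559) + 36144 = 1/(-50433) + 36144 = -1/50433 + 36144 = 1822850351/50433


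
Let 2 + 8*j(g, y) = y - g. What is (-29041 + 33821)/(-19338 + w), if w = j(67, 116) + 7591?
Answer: -38240/93929 ≈ -0.40712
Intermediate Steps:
j(g, y) = -¼ - g/8 + y/8 (j(g, y) = -¼ + (y - g)/8 = -¼ + (-g/8 + y/8) = -¼ - g/8 + y/8)
w = 60775/8 (w = (-¼ - ⅛*67 + (⅛)*116) + 7591 = (-¼ - 67/8 + 29/2) + 7591 = 47/8 + 7591 = 60775/8 ≈ 7596.9)
(-29041 + 33821)/(-19338 + w) = (-29041 + 33821)/(-19338 + 60775/8) = 4780/(-93929/8) = 4780*(-8/93929) = -38240/93929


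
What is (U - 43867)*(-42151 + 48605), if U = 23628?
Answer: -130622506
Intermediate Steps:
(U - 43867)*(-42151 + 48605) = (23628 - 43867)*(-42151 + 48605) = -20239*6454 = -130622506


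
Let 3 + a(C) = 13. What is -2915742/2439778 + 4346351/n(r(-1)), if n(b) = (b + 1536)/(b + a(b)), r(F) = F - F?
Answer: 26509209230267/936874752 ≈ 28295.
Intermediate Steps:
a(C) = 10 (a(C) = -3 + 13 = 10)
r(F) = 0
n(b) = (1536 + b)/(10 + b) (n(b) = (b + 1536)/(b + 10) = (1536 + b)/(10 + b))
-2915742/2439778 + 4346351/n(r(-1)) = -2915742/2439778 + 4346351/(((1536 + 0)/(10 + 0))) = -2915742*1/2439778 + 4346351/((1536/10)) = -1457871/1219889 + 4346351/(((⅒)*1536)) = -1457871/1219889 + 4346351/(768/5) = -1457871/1219889 + 4346351*(5/768) = -1457871/1219889 + 21731755/768 = 26509209230267/936874752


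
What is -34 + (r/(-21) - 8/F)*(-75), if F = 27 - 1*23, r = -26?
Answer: 162/7 ≈ 23.143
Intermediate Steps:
F = 4 (F = 27 - 23 = 4)
-34 + (r/(-21) - 8/F)*(-75) = -34 + (-26/(-21) - 8/4)*(-75) = -34 + (-26*(-1/21) - 8*1/4)*(-75) = -34 + (26/21 - 2)*(-75) = -34 - 16/21*(-75) = -34 + 400/7 = 162/7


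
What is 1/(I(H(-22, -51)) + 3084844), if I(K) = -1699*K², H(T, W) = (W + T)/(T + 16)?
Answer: 36/102000413 ≈ 3.5294e-7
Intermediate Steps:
H(T, W) = (T + W)/(16 + T)
1/(I(H(-22, -51)) + 3084844) = 1/(-1699*(-22 - 51)²/(16 - 22)² + 3084844) = 1/(-1699*(-73/(-6))² + 3084844) = 1/(-1699*(-⅙*(-73))² + 3084844) = 1/(-1699*(73/6)² + 3084844) = 1/(-1699*5329/36 + 3084844) = 1/(-9053971/36 + 3084844) = 1/(102000413/36) = 36/102000413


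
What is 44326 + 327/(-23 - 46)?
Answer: 1019389/23 ≈ 44321.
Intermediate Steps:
44326 + 327/(-23 - 46) = 44326 + 327/(-69) = 44326 + 327*(-1/69) = 44326 - 109/23 = 1019389/23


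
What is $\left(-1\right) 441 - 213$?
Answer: $-654$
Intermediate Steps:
$\left(-1\right) 441 - 213 = -441 - 213 = -654$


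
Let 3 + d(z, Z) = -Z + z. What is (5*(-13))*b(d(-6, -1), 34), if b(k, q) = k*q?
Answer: 17680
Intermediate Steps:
d(z, Z) = -3 + z - Z (d(z, Z) = -3 + (-Z + z) = -3 + (z - Z) = -3 + z - Z)
(5*(-13))*b(d(-6, -1), 34) = (5*(-13))*((-3 - 6 - 1*(-1))*34) = -65*(-3 - 6 + 1)*34 = -(-520)*34 = -65*(-272) = 17680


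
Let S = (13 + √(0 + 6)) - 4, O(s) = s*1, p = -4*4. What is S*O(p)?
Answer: -144 - 16*√6 ≈ -183.19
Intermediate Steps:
p = -16
O(s) = s
S = 9 + √6 (S = (13 + √6) - 4 = 9 + √6 ≈ 11.449)
S*O(p) = (9 + √6)*(-16) = -144 - 16*√6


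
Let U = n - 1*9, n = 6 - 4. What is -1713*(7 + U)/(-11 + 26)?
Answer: 0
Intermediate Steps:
n = 2
U = -7 (U = 2 - 1*9 = 2 - 9 = -7)
-1713*(7 + U)/(-11 + 26) = -1713*(7 - 7)/(-11 + 26) = -0/15 = -1713*0 = 0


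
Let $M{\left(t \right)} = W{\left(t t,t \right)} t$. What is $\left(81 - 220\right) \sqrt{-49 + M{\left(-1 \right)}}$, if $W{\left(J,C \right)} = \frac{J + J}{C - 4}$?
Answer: $- \frac{1251 i \sqrt{15}}{5} \approx - 969.02 i$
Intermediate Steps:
$W{\left(J,C \right)} = \frac{2 J}{-4 + C}$
$M{\left(t \right)} = \frac{2 t^{3}}{-4 + t}$ ($M{\left(t \right)} = \frac{2 t t}{-4 + t} t = \frac{2 t^{2}}{-4 + t} t = \frac{2 t^{3}}{-4 + t}$)
$\left(81 - 220\right) \sqrt{-49 + M{\left(-1 \right)}} = \left(81 - 220\right) \sqrt{-49 + \frac{2 \left(-1\right)^{3}}{-4 - 1}} = - 139 \sqrt{-49 + 2 \left(-1\right) \frac{1}{-5}} = - 139 \sqrt{-49 + 2 \left(-1\right) \left(- \frac{1}{5}\right)} = - 139 \sqrt{-49 + \frac{2}{5}} = - 139 \sqrt{- \frac{243}{5}} = - 139 \frac{9 i \sqrt{15}}{5} = - \frac{1251 i \sqrt{15}}{5}$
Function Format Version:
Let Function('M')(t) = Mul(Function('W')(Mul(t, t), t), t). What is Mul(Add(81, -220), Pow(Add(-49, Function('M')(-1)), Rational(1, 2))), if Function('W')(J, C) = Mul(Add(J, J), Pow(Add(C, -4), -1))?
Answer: Mul(Rational(-1251, 5), I, Pow(15, Rational(1, 2))) ≈ Mul(-969.02, I)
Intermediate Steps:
Function('W')(J, C) = Mul(2, J, Pow(Add(-4, C), -1)) (Function('W')(J, C) = Mul(Mul(2, J), Pow(Add(-4, C), -1)) = Mul(2, J, Pow(Add(-4, C), -1)))
Function('M')(t) = Mul(2, Pow(t, 3), Pow(Add(-4, t), -1)) (Function('M')(t) = Mul(Mul(2, Mul(t, t), Pow(Add(-4, t), -1)), t) = Mul(Mul(2, Pow(t, 2), Pow(Add(-4, t), -1)), t) = Mul(2, Pow(t, 3), Pow(Add(-4, t), -1)))
Mul(Add(81, -220), Pow(Add(-49, Function('M')(-1)), Rational(1, 2))) = Mul(Add(81, -220), Pow(Add(-49, Mul(2, Pow(-1, 3), Pow(Add(-4, -1), -1))), Rational(1, 2))) = Mul(-139, Pow(Add(-49, Mul(2, -1, Pow(-5, -1))), Rational(1, 2))) = Mul(-139, Pow(Add(-49, Mul(2, -1, Rational(-1, 5))), Rational(1, 2))) = Mul(-139, Pow(Add(-49, Rational(2, 5)), Rational(1, 2))) = Mul(-139, Pow(Rational(-243, 5), Rational(1, 2))) = Mul(-139, Mul(Rational(9, 5), I, Pow(15, Rational(1, 2)))) = Mul(Rational(-1251, 5), I, Pow(15, Rational(1, 2)))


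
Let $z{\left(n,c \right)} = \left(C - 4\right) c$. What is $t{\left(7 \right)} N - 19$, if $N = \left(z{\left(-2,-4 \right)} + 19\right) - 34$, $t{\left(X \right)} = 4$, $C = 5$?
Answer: $-95$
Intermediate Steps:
$z{\left(n,c \right)} = c$ ($z{\left(n,c \right)} = \left(5 - 4\right) c = 1 c = c$)
$N = -19$ ($N = \left(-4 + 19\right) - 34 = 15 - 34 = -19$)
$t{\left(7 \right)} N - 19 = 4 \left(-19\right) - 19 = -76 - 19 = -95$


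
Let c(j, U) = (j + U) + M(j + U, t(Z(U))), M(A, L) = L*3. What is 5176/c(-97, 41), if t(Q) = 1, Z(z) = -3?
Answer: -5176/53 ≈ -97.660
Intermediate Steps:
M(A, L) = 3*L
c(j, U) = 3 + U + j (c(j, U) = (j + U) + 3*1 = (U + j) + 3 = 3 + U + j)
5176/c(-97, 41) = 5176/(3 + 41 - 97) = 5176/(-53) = 5176*(-1/53) = -5176/53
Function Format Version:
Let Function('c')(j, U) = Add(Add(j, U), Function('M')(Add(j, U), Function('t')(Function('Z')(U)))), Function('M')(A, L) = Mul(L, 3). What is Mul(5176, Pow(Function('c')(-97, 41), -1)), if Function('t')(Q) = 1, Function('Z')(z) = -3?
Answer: Rational(-5176, 53) ≈ -97.660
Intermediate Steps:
Function('M')(A, L) = Mul(3, L)
Function('c')(j, U) = Add(3, U, j) (Function('c')(j, U) = Add(Add(j, U), Mul(3, 1)) = Add(Add(U, j), 3) = Add(3, U, j))
Mul(5176, Pow(Function('c')(-97, 41), -1)) = Mul(5176, Pow(Add(3, 41, -97), -1)) = Mul(5176, Pow(-53, -1)) = Mul(5176, Rational(-1, 53)) = Rational(-5176, 53)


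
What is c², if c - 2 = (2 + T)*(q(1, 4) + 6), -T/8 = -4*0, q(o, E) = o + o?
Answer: 324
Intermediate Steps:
q(o, E) = 2*o
T = 0 (T = -(-32)*0 = -8*0 = 0)
c = 18 (c = 2 + (2 + 0)*(2*1 + 6) = 2 + 2*(2 + 6) = 2 + 2*8 = 2 + 16 = 18)
c² = 18² = 324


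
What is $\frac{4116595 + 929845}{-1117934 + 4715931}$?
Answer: $\frac{5046440}{3597997} \approx 1.4026$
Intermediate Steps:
$\frac{4116595 + 929845}{-1117934 + 4715931} = \frac{5046440}{3597997}$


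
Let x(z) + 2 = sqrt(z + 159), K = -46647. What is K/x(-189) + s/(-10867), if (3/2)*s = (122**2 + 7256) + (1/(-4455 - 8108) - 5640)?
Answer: 1123411428935/409566363 + 46647*I*sqrt(30)/34 ≈ 2742.9 + 7514.6*I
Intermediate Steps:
x(z) = -2 + sqrt(159 + z) (x(z) = -2 + sqrt(z + 159) = -2 + sqrt(159 + z))
s = 414578998/37689 (s = 2*((122**2 + 7256) + (1/(-4455 - 8108) - 5640))/3 = 2*((14884 + 7256) + (1/(-12563) - 5640))/3 = 2*(22140 + (-1/12563 - 5640))/3 = 2*(22140 - 70855321/12563)/3 = (2/3)*(207289499/12563) = 414578998/37689 ≈ 11000.)
K/x(-189) + s/(-10867) = -46647/(-2 + sqrt(159 - 189)) + (414578998/37689)/(-10867) = -46647/(-2 + sqrt(-30)) + (414578998/37689)*(-1/10867) = -46647/(-2 + I*sqrt(30)) - 414578998/409566363 = -414578998/409566363 - 46647/(-2 + I*sqrt(30))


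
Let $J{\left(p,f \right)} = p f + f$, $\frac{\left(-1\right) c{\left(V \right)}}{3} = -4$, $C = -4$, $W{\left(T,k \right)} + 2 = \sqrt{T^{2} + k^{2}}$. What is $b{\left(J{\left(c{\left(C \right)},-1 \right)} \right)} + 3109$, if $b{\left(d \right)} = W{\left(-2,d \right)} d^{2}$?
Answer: $2771 + 169 \sqrt{173} \approx 4993.9$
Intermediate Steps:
$W{\left(T,k \right)} = -2 + \sqrt{T^{2} + k^{2}}$
$c{\left(V \right)} = 12$ ($c{\left(V \right)} = \left(-3\right) \left(-4\right) = 12$)
$J{\left(p,f \right)} = f + f p$ ($J{\left(p,f \right)} = f p + f = f + f p$)
$b{\left(d \right)} = d^{2} \left(-2 + \sqrt{4 + d^{2}}\right)$ ($b{\left(d \right)} = \left(-2 + \sqrt{\left(-2\right)^{2} + d^{2}}\right) d^{2} = \left(-2 + \sqrt{4 + d^{2}}\right) d^{2} = d^{2} \left(-2 + \sqrt{4 + d^{2}}\right)$)
$b{\left(J{\left(c{\left(C \right)},-1 \right)} \right)} + 3109 = \left(- (1 + 12)\right)^{2} \left(-2 + \sqrt{4 + \left(- (1 + 12)\right)^{2}}\right) + 3109 = \left(\left(-1\right) 13\right)^{2} \left(-2 + \sqrt{4 + \left(\left(-1\right) 13\right)^{2}}\right) + 3109 = \left(-13\right)^{2} \left(-2 + \sqrt{4 + \left(-13\right)^{2}}\right) + 3109 = 169 \left(-2 + \sqrt{4 + 169}\right) + 3109 = 169 \left(-2 + \sqrt{173}\right) + 3109 = \left(-338 + 169 \sqrt{173}\right) + 3109 = 2771 + 169 \sqrt{173}$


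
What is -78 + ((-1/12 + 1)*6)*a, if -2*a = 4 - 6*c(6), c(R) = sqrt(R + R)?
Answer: -89 + 33*sqrt(3) ≈ -31.842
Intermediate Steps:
c(R) = sqrt(2)*sqrt(R) (c(R) = sqrt(2*R) = sqrt(2)*sqrt(R))
a = -2 + 6*sqrt(3) (a = -(4 - 6*sqrt(2)*sqrt(6))/2 = -(4 - 12*sqrt(3))/2 = -2 + 6*sqrt(3) ≈ 8.3923)
-78 + ((-1/12 + 1)*6)*a = -78 + ((-1/12 + 1)*6)*(-2 + 6*sqrt(3)) = -78 + ((11/12)*6)*(-2 + 6*sqrt(3)) = -78 + 11*(-2 + 6*sqrt(3))/2 = -78 + (-11 + 33*sqrt(3)) = -89 + 33*sqrt(3)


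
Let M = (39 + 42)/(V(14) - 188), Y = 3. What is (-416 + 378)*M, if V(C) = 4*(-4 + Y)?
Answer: 513/32 ≈ 16.031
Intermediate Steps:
V(C) = -4 (V(C) = 4*(-4 + 3) = 4*(-1) = -4)
M = -27/64 (M = (39 + 42)/(-4 - 188) = 81/(-192) = 81*(-1/192) = -27/64 ≈ -0.42188)
(-416 + 378)*M = (-416 + 378)*(-27/64) = -38*(-27/64) = 513/32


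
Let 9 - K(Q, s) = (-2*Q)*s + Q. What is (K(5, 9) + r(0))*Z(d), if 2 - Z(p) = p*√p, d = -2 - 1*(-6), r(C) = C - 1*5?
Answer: -534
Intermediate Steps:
r(C) = -5 + C (r(C) = C - 5 = -5 + C)
d = 4 (d = -2 + 6 = 4)
Z(p) = 2 - p^(3/2) (Z(p) = 2 - p*√p = 2 - p^(3/2))
K(Q, s) = 9 - Q + 2*Q*s (K(Q, s) = 9 - ((-2*Q)*s + Q) = 9 - (-2*Q*s + Q) = 9 - (Q - 2*Q*s) = 9 + (-Q + 2*Q*s) = 9 - Q + 2*Q*s)
(K(5, 9) + r(0))*Z(d) = ((9 - 1*5 + 2*5*9) + (-5 + 0))*(2 - 4^(3/2)) = ((9 - 5 + 90) - 5)*(2 - 1*8) = (94 - 5)*(2 - 8) = 89*(-6) = -534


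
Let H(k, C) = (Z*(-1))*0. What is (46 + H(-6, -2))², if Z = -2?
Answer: 2116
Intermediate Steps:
H(k, C) = 0 (H(k, C) = -2*(-1)*0 = 2*0 = 0)
(46 + H(-6, -2))² = (46 + 0)² = 46² = 2116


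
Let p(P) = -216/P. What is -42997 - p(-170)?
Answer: -3654853/85 ≈ -42998.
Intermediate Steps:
-42997 - p(-170) = -42997 - (-216)/(-170) = -42997 - (-216)*(-1)/170 = -42997 - 1*108/85 = -42997 - 108/85 = -3654853/85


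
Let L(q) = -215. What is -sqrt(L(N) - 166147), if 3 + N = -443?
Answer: -I*sqrt(166362) ≈ -407.88*I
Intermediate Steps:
N = -446 (N = -3 - 443 = -446)
-sqrt(L(N) - 166147) = -sqrt(-215 - 166147) = -sqrt(-166362) = -I*sqrt(166362)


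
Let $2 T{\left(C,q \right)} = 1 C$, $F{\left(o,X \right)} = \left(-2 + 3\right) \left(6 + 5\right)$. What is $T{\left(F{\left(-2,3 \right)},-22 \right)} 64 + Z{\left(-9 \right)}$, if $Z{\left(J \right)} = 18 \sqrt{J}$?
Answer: $352 + 54 i \approx 352.0 + 54.0 i$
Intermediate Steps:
$F{\left(o,X \right)} = 11$ ($F{\left(o,X \right)} = 1 \cdot 11 = 11$)
$T{\left(C,q \right)} = \frac{C}{2}$ ($T{\left(C,q \right)} = \frac{1 C}{2} = \frac{C}{2}$)
$T{\left(F{\left(-2,3 \right)},-22 \right)} 64 + Z{\left(-9 \right)} = \frac{1}{2} \cdot 11 \cdot 64 + 18 \sqrt{-9} = \frac{11}{2} \cdot 64 + 18 \cdot 3 i = 352 + 54 i$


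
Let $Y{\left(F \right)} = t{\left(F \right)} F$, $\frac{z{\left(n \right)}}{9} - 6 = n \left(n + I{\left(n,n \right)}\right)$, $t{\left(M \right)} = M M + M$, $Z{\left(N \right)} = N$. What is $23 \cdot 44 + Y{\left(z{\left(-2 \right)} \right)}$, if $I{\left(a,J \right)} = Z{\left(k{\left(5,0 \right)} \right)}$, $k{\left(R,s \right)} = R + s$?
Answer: $1012$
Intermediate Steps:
$t{\left(M \right)} = M + M^{2}$ ($t{\left(M \right)} = M^{2} + M = M + M^{2}$)
$I{\left(a,J \right)} = 5$ ($I{\left(a,J \right)} = 5 + 0 = 5$)
$z{\left(n \right)} = 54 + 9 n \left(5 + n\right)$ ($z{\left(n \right)} = 54 + 9 n \left(n + 5\right) = 54 + 9 n \left(5 + n\right)$)
$Y{\left(F \right)} = F^{2} \left(1 + F\right)$ ($Y{\left(F \right)} = F \left(1 + F\right) F = F^{2} \left(1 + F\right)$)
$23 \cdot 44 + Y{\left(z{\left(-2 \right)} \right)} = 23 \cdot 44 + \left(54 + 9 \left(-2\right)^{2} + 45 \left(-2\right)\right)^{2} \left(1 + \left(54 + 9 \left(-2\right)^{2} + 45 \left(-2\right)\right)\right) = 1012 + \left(54 + 9 \cdot 4 - 90\right)^{2} \left(1 + \left(54 + 9 \cdot 4 - 90\right)\right) = 1012 + \left(54 + 36 - 90\right)^{2} \left(1 + \left(54 + 36 - 90\right)\right) = 1012 + 0^{2} \left(1 + 0\right) = 1012 + 0 \cdot 1 = 1012 + 0 = 1012$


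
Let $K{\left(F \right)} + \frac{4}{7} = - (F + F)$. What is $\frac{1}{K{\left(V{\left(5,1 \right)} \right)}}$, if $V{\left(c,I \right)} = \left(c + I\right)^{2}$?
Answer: $- \frac{7}{508} \approx -0.01378$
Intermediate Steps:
$V{\left(c,I \right)} = \left(I + c\right)^{2}$
$K{\left(F \right)} = - \frac{4}{7} - 2 F$ ($K{\left(F \right)} = - \frac{4}{7} - \left(F + F\right) = - \frac{4}{7} - 2 F$)
$\frac{1}{K{\left(V{\left(5,1 \right)} \right)}} = \frac{1}{- \frac{4}{7} - 2 \left(1 + 5\right)^{2}} = \frac{1}{- \frac{4}{7} - 2 \cdot 6^{2}} = \frac{1}{- \frac{4}{7} - 72} = \frac{1}{- \frac{508}{7}} = - \frac{7}{508}$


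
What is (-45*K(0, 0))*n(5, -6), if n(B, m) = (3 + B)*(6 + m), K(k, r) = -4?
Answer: 0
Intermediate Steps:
(-45*K(0, 0))*n(5, -6) = (-45*(-4))*(18 + 3*(-6) + 6*5 + 5*(-6)) = 180*(18 - 18 + 30 - 30) = 180*0 = 0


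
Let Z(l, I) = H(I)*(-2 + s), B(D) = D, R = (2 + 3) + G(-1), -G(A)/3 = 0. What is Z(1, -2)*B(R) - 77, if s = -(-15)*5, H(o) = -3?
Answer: -1172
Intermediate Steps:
G(A) = 0 (G(A) = -3*0 = 0)
R = 5 (R = (2 + 3) + 0 = 5 + 0 = 5)
s = 75 (s = -3*(-25) = 75)
Z(l, I) = -219 (Z(l, I) = -3*(-2 + 75) = -3*73 = -219)
Z(1, -2)*B(R) - 77 = -219*5 - 77 = -1095 - 77 = -1172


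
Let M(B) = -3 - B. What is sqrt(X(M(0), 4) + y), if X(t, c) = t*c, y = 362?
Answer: 5*sqrt(14) ≈ 18.708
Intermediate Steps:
X(t, c) = c*t
sqrt(X(M(0), 4) + y) = sqrt(4*(-3 - 1*0) + 362) = sqrt(4*(-3 + 0) + 362) = sqrt(4*(-3) + 362) = sqrt(-12 + 362) = sqrt(350) = 5*sqrt(14)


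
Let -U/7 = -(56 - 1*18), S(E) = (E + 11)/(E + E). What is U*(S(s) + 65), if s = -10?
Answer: 172767/10 ≈ 17277.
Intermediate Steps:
S(E) = (11 + E)/(2*E) (S(E) = (11 + E)/((2*E)) = (11 + E)*(1/(2*E)) = (11 + E)/(2*E))
U = 266 (U = -(-7)*(56 - 1*18) = -(-7)*(56 - 18) = -(-7)*38 = -7*(-38) = 266)
U*(S(s) + 65) = 266*((½)*(11 - 10)/(-10) + 65) = 266*((½)*(-⅒)*1 + 65) = 266*(-1/20 + 65) = 266*(1299/20) = 172767/10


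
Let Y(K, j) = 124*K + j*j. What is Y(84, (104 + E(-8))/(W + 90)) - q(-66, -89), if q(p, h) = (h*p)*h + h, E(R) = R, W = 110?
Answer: 333307019/625 ≈ 5.3329e+5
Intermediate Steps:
q(p, h) = h + p*h² (q(p, h) = p*h² + h = h + p*h²)
Y(K, j) = j² + 124*K (Y(K, j) = 124*K + j² = j² + 124*K)
Y(84, (104 + E(-8))/(W + 90)) - q(-66, -89) = (((104 - 8)/(110 + 90))² + 124*84) - (-89)*(1 - 89*(-66)) = ((96/200)² + 10416) - (-89)*(1 + 5874) = ((96*(1/200))² + 10416) - (-89)*5875 = ((12/25)² + 10416) - 1*(-522875) = (144/625 + 10416) + 522875 = 6510144/625 + 522875 = 333307019/625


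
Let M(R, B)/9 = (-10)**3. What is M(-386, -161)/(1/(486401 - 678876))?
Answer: 1732275000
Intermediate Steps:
M(R, B) = -9000 (M(R, B) = 9*(-10)**3 = 9*(-1000) = -9000)
M(-386, -161)/(1/(486401 - 678876)) = -9000/(1/(486401 - 678876)) = -9000/(1/(-192475)) = -9000/(-1/192475) = -9000*(-192475) = 1732275000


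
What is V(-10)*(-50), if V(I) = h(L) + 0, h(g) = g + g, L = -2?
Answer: 200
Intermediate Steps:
h(g) = 2*g
V(I) = -4 (V(I) = 2*(-2) + 0 = -4 + 0 = -4)
V(-10)*(-50) = -4*(-50) = 200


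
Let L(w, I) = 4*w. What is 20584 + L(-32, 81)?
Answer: 20456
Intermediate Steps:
20584 + L(-32, 81) = 20584 + 4*(-32) = 20584 - 128 = 20456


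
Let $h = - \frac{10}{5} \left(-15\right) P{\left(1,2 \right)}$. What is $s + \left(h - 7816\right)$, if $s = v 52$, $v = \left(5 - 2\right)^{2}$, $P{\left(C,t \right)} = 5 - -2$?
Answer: $-7138$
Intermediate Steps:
$P{\left(C,t \right)} = 7$ ($P{\left(C,t \right)} = 5 + 2 = 7$)
$h = 210$ ($h = - \frac{10}{5} \left(-15\right) 7 = \left(-10\right) \frac{1}{5} \left(-15\right) 7 = \left(-2\right) \left(-15\right) 7 = 30 \cdot 7 = 210$)
$v = 9$ ($v = 3^{2} = 9$)
$s = 468$ ($s = 9 \cdot 52 = 468$)
$s + \left(h - 7816\right) = 468 + \left(210 - 7816\right) = 468 - 7606 = -7138$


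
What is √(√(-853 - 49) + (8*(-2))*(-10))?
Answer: √(160 + I*√902) ≈ 12.704 + 1.182*I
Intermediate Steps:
√(√(-853 - 49) + (8*(-2))*(-10)) = √(√(-902) - 16*(-10)) = √(I*√902 + 160) = √(160 + I*√902)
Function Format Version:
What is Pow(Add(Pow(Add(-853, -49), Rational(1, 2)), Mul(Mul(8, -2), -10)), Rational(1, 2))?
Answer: Pow(Add(160, Mul(I, Pow(902, Rational(1, 2)))), Rational(1, 2)) ≈ Add(12.704, Mul(1.1820, I))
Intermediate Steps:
Pow(Add(Pow(Add(-853, -49), Rational(1, 2)), Mul(Mul(8, -2), -10)), Rational(1, 2)) = Pow(Add(Pow(-902, Rational(1, 2)), Mul(-16, -10)), Rational(1, 2)) = Pow(Add(Mul(I, Pow(902, Rational(1, 2))), 160), Rational(1, 2)) = Pow(Add(160, Mul(I, Pow(902, Rational(1, 2)))), Rational(1, 2))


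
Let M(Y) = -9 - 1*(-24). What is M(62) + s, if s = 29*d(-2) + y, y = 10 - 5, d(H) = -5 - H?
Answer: -67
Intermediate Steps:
y = 5
M(Y) = 15 (M(Y) = -9 + 24 = 15)
s = -82 (s = 29*(-5 - 1*(-2)) + 5 = 29*(-5 + 2) + 5 = 29*(-3) + 5 = -87 + 5 = -82)
M(62) + s = 15 - 82 = -67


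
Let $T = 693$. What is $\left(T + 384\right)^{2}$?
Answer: $1159929$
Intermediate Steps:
$\left(T + 384\right)^{2} = \left(693 + 384\right)^{2} = 1077^{2} = 1159929$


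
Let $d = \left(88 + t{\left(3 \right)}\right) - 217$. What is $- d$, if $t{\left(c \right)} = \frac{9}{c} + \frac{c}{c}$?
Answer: $125$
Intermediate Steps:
$t{\left(c \right)} = 1 + \frac{9}{c}$ ($t{\left(c \right)} = \frac{9}{c} + 1 = 1 + \frac{9}{c}$)
$d = -125$ ($d = \left(88 + \frac{9 + 3}{3}\right) - 217 = \left(88 + \frac{1}{3} \cdot 12\right) - 217 = \left(88 + 4\right) - 217 = 92 - 217 = -125$)
$- d = \left(-1\right) \left(-125\right) = 125$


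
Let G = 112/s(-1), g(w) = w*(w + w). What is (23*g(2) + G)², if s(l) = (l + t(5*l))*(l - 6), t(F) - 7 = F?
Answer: 28224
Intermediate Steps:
t(F) = 7 + F
s(l) = (-6 + l)*(7 + 6*l) (s(l) = (l + (7 + 5*l))*(l - 6) = (7 + 6*l)*(-6 + l) = (-6 + l)*(7 + 6*l))
g(w) = 2*w² (g(w) = w*(2*w) = 2*w²)
G = -16 (G = 112/(-42 - 29*(-1) + 6*(-1)²) = 112/(-42 + 29 + 6*1) = 112/(-42 + 29 + 6) = 112/(-7) = 112*(-⅐) = -16)
(23*g(2) + G)² = (23*(2*2²) - 16)² = (23*(2*4) - 16)² = (23*8 - 16)² = (184 - 16)² = 168² = 28224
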